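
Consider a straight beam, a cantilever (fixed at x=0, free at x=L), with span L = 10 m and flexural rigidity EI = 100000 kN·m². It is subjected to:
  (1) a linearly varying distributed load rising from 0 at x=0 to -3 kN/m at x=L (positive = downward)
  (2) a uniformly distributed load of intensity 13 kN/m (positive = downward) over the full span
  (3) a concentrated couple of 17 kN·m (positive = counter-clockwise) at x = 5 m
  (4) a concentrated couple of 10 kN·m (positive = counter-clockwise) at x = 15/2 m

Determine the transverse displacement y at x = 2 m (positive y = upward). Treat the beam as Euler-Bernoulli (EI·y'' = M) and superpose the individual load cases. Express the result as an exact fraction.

y(2) = -33797/3750000 m

Load 1 — triangular load w₀=-3 kN/m (0→w₀ over full span):
  y_1 = (w₀Lx³/12-w₀L²x²/6-w₀x⁵/(120L))/EI = ((-3)·10·2³/12-(-3)·10²·2²/6-(-3)·2⁵/(120·10))/100000 = 2251/1250000 m
Load 2 — uniform load w=13 kN/m over full span:
  y_2 = -wx²(x²-4Lx+6L²)/(24EI) = -13·2²·(2²-4·10·2+6·10²)/(24·100000) = -1703/150000 m
Load 3 — applied couple M₀=17 kN·m at a=5 m (b=L-a=5):
  y_3 = M₀x²/(2EI)  [x≤a] = 17·2²/(2·100000) = 17/50000 m
Load 4 — applied couple M₀=10 kN·m at a=15/2 m (b=L-a=5/2):
  y_4 = M₀x²/(2EI)  [x≤a] = 10·2²/(2·100000) = 1/5000 m
Superposition: y = Σ y_i = -33797/3750000 m ≈ -0.009013 m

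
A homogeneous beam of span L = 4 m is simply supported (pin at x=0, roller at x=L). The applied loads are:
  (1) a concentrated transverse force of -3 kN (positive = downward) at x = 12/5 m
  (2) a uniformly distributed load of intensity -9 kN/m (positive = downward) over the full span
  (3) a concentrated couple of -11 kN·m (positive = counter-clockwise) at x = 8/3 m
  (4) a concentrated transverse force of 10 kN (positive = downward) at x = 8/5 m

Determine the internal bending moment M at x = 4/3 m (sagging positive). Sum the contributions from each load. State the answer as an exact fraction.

Load 1 — point force P=-3 kN at a=12/5 m (b=L-a=8/5):
  M_1 = Pbx/L  [x≤a] = (-3)·(8/5)·(4/3)/4 = -8/5 kN·m
Load 2 — uniform load w=-9 kN/m over full span:
  M_2 = wx(L-x)/2 = (-9)·(4/3)·(4-(4/3))/2 = -16 kN·m
Load 3 — applied couple M₀=-11 kN·m at a=8/3 m (b=L-a=4/3):
  M_3 = M₀x/L  [x≤a] = (-11)·(4/3)/4 = -11/3 kN·m
Load 4 — point force P=10 kN at a=8/5 m (b=L-a=12/5):
  M_4 = Pbx/L  [x≤a] = 10·(12/5)·(4/3)/4 = 8 kN·m
Superposition: M = Σ M_i = -199/15 kN·m ≈ -13.266667 kN·m

M(4/3) = -199/15 kN·m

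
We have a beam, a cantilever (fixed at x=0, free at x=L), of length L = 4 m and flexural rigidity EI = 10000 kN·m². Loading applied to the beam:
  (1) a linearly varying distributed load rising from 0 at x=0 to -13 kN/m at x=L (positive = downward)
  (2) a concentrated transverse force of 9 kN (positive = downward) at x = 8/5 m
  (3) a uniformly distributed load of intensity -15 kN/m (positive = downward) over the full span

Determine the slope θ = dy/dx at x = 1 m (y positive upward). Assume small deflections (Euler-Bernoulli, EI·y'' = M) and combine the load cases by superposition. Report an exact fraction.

θ(1) = 22251/1600000 rad

Load 1 — triangular load w₀=-13 kN/m (0→w₀ over full span):
  θ_1 = (w₀Lx²/4-w₀L²x/3-w₀x⁴/(24L))/EI = ((-13)·4·1²/4-(-13)·4²·1/3-(-13)·1⁴/(24·4))/10000 = 1807/320000 rad
Load 2 — point force P=9 kN at a=8/5 m (b=L-a=12/5):
  θ_2 = -Px(2a-x)/(2EI)  [x≤a] = -9·1·(2·(8/5)-1)/(2·10000) = -99/100000 rad
Load 3 — uniform load w=-15 kN/m over full span:
  θ_3 = -wx(x²-3Lx+3L²)/(6EI) = -(-15)·1·(1²-3·4·1+3·4²)/(6·10000) = 37/4000 rad
Superposition: θ = Σ θ_i = 22251/1600000 rad ≈ 0.013907 rad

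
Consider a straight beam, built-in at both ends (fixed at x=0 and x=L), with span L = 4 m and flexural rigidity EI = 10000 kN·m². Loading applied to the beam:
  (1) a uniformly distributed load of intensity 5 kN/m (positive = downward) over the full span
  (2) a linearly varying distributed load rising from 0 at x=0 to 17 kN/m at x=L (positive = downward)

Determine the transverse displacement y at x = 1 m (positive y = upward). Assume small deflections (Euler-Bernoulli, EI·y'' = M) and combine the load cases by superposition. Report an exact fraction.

y(1) = -759/1600000 m

Load 1 — uniform load w=5 kN/m over full span:
  y_1 = -wx²(L-x)²/(24EI) = -5·1²·(4-1)²/(24·10000) = -3/16000 m
Load 2 — triangular load w₀=17 kN/m (0→w₀ over full span):
  y_2 = -w₀x²(L-x)²(x+2L)/(120LEI) = -17·1²·(4-1)²·(1+2·4)/(120·4·10000) = -459/1600000 m
Superposition: y = Σ y_i = -759/1600000 m ≈ -0.000474 m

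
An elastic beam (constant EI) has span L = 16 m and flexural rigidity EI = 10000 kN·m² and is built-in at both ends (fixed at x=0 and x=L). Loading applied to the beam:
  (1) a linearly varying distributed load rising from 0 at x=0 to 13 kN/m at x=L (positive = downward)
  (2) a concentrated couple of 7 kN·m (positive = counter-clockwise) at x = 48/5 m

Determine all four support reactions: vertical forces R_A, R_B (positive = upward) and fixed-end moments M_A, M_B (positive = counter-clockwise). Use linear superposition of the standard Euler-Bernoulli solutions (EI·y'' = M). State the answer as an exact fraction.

R_A = 3183/100 kN, M_A = 8488/75 kN·m, R_B = 7217/100 kN, M_B = -4139/25 kN·m

Load 1 — triangular load w₀=13 kN/m (0→w₀ over full span):
  R_A = 3w₀L/20 = 3·13·16/20 = 156/5 kN
  M_A = w₀L²/30 = 13·16²/30 = 1664/15 kN·m
  R_B = 7w₀L/20 = 7·13·16/20 = 364/5 kN
  M_B = -w₀L²/20 = -13·16²/20 = -832/5 kN·m
Load 2 — applied couple M₀=7 kN·m at a=48/5 m (b=L-a=32/5):
  R_A = 6M₀ab/L³ = 6·7·(48/5)·(32/5)/16³ = 63/100 kN
  M_A = M₀b(2a-b)/L² = 7·(32/5)·(2·(48/5)-(32/5))/16² = 56/25 kN·m
  R_B = -6M₀ab/L³ = -6·7·(48/5)·(32/5)/16³ = -63/100 kN
  M_B = M₀a(2b-a)/L² = 7·(48/5)·(2·(32/5)-(48/5))/16² = 21/25 kN·m
Superposition: R_A = 3183/100 kN, M_A = 8488/75 kN·m, R_B = 7217/100 kN, M_B = -4139/25 kN·m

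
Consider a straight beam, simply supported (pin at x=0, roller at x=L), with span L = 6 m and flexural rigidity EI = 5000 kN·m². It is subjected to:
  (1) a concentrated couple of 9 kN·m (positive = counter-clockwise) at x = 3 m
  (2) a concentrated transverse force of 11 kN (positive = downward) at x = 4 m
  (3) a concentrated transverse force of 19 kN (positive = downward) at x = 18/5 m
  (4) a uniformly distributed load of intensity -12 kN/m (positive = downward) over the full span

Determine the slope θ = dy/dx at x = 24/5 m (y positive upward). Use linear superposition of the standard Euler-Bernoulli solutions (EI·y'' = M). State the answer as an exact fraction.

θ(24/5) = -143881/22500000 rad

Load 1 — applied couple M₀=9 kN·m at a=3 m (b=L-a=3):
  θ_1 = (M₀x²/(2L)-M₀(x-a)+C₁)/EI  [x>a] with C₁=M₀(3b²-L²)/(6L)=-9/4 = (9·(24/5)²/(2·6)-9·((24/5)-3)+(-9/4))/5000 = -117/500000 rad
Load 2 — point force P=11 kN at a=4 m (b=L-a=2):
  θ_2 = -Pa(2L²-6Lx+3x²+a²)/(6LEI)  [x>a] = -11·4·(2·6²-6·6·(24/5)+3·(24/5)²+4²)/(6·6·5000) = 539/140625 rad
Load 3 — point force P=19 kN at a=18/5 m (b=L-a=12/5):
  θ_3 = -Pa(2L²-6Lx+3x²+a²)/(6LEI)  [x>a] = -19·(18/5)·(2·6²-6·6·(24/5)+3·(24/5)²+(18/5)²)/(6·6·5000) = 2223/312500 rad
Load 4 — uniform load w=-12 kN/m over full span:
  θ_4 = -w(L³-6Lx²+4x³)/(24EI) = -(-12)·(6³-6·6·(24/5)²+4·(24/5)³)/(24·5000) = -2673/156250 rad
Superposition: θ = Σ θ_i = -143881/22500000 rad ≈ -0.006395 rad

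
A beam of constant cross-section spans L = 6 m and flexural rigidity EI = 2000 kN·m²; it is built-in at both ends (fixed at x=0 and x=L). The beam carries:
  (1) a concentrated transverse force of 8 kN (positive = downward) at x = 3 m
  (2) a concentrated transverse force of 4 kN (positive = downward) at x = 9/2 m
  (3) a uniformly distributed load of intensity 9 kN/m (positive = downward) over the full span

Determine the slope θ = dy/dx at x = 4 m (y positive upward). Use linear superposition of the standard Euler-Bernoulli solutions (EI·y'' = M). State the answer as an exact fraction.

θ(4) = 33/4000 rad

Load 1 — point force P=8 kN at a=3 m (b=L-a=3):
  θ_1 = Pa²(L-x)(2bL-(3b+a)(L-x))/(2L³EI)  [x>a] = 8·3²·(6-4)·(2·3·6-(3·3+3)·(6-4))/(2·6³·2000) = 1/500 rad
Load 2 — point force P=4 kN at a=9/2 m (b=L-a=3/2):
  θ_2 = -Pb²x(2aL-(3a+b)x)/(2L³EI)  [x≤a] = -4·(3/2)²·4·(2·(9/2)·6-(3·(9/2)+(3/2))·4)/(2·6³·2000) = 1/4000 rad
Load 3 — uniform load w=9 kN/m over full span:
  θ_3 = -wx(L-x)(L-2x)/(12EI) = -9·4·(6-4)·(6-2·4)/(12·2000) = 3/500 rad
Superposition: θ = Σ θ_i = 33/4000 rad ≈ 0.008250 rad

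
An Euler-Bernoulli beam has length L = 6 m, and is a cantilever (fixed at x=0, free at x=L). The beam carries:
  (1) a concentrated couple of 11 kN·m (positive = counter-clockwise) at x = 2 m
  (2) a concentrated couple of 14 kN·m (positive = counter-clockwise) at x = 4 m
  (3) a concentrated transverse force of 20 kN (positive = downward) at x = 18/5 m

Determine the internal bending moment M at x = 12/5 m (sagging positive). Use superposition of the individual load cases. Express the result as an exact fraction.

M(12/5) = -10 kN·m

Load 1 — applied couple M₀=11 kN·m at a=2 m (b=L-a=4):
  M_1 = 0  [x>a] = 0 kN·m
Load 2 — applied couple M₀=14 kN·m at a=4 m (b=L-a=2):
  M_2 = M₀  [x≤a] = 14 = 14 kN·m
Load 3 — point force P=20 kN at a=18/5 m (b=L-a=12/5):
  M_3 = -P(a-x)  [x≤a] = -20·((18/5)-(12/5)) = -24 kN·m
Superposition: M = Σ M_i = -10 kN·m ≈ -10.000000 kN·m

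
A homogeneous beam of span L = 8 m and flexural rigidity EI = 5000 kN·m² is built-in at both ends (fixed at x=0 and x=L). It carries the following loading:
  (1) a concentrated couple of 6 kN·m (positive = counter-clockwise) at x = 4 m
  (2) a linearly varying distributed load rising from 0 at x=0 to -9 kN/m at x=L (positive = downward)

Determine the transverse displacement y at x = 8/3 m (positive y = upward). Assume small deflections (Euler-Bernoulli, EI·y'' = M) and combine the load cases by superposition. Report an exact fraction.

Load 1 — applied couple M₀=6 kN·m at a=4 m (b=L-a=4):
  y_1 = (R_Ax³/6 - M_Ax²/2)/EI  [x≤a] with R_A=9/8, M_A=3/2 = ((9/8)·(8/3)³/6 - (3/2)·(8/3)²/2)/5000 = -2/5625 m
Load 2 — triangular load w₀=-9 kN/m (0→w₀ over full span):
  y_2 = -w₀x²(L-x)²(x+2L)/(120LEI) = -(-9)·(8/3)²·(8-(8/3))²·((8/3)+2·8)/(120·8·5000) = 1792/253125 m
Superposition: y = Σ y_i = 1702/253125 m ≈ 0.006724 m

y(8/3) = 1702/253125 m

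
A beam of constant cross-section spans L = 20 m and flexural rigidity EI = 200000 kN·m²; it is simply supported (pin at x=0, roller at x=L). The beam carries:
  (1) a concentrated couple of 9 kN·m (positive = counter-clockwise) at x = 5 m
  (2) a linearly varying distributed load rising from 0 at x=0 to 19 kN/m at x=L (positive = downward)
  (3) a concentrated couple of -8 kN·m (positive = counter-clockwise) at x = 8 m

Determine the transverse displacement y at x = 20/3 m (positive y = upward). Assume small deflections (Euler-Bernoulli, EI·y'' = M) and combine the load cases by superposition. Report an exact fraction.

y(20/3) = -12077443/145800000 m

Load 1 — applied couple M₀=9 kN·m at a=5 m (b=L-a=15):
  y_1 = (M₀x³/(6L)-M₀(x-a)²/2+C₁x)/EI  [x>a] with C₁=M₀(3b²-L²)/(6L)=165/8 = (9·(20/3)³/(6·20)-9·((20/3)-5)²/2+(165/8)·(20/3))/200000 = 53/72000 m
Load 2 — triangular load w₀=19 kN/m (0→w₀ over full span):
  y_2 = -w₀x(7L⁴-10L²x²+3x⁴)/(360LEI) = -19·(20/3)·(7·20⁴-10·20²·(20/3)²+3·(20/3)⁴)/(360·20·200000) = -304/3645 m
Load 3 — applied couple M₀=-8 kN·m at a=8 m (b=L-a=12):
  y_3 = (M₀x³/(6L)+C₁x)/EI  [x≤a] with C₁=M₀(3b²-L²)/(6L)=-32/15 = ((-8)·(20/3)³/(6·20)+(-32/15)·(20/3))/200000 = -43/253125 m
Superposition: y = Σ y_i = -12077443/145800000 m ≈ -0.082836 m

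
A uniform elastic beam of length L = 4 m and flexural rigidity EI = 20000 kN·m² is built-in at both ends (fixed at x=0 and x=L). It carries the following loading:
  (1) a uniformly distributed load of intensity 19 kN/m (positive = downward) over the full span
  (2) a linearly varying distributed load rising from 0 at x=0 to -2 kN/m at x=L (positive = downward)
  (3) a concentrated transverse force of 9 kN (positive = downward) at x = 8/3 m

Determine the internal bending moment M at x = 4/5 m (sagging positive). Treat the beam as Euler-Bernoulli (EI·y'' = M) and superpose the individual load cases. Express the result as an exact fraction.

M(4/5) = -208/125 kN·m

Load 1 — uniform load w=19 kN/m over full span:
  M_1 = wLx/2 - wL²/12 - wx²/2 = 19·4·(4/5)/2 - 19·4²/12 - 19·(4/5)²/2 = -76/75 kN·m
Load 2 — triangular load w₀=-2 kN/m (0→w₀ over full span):
  M_2 = 3w₀Lx/20 - w₀L²/30 - w₀x³/(6L) = 3·(-2)·4·(4/5)/20 - (-2)·4²/30 - (-2)·(4/5)³/(6·4) = 56/375 kN·m
Load 3 — point force P=9 kN at a=8/3 m (b=L-a=4/3):
  M_3 = Pb²(3a+b)x/L³ - Pab²/L²  [x≤a] = 9·(4/3)²·(3·(8/3)+(4/3))·(4/5)/4³ - 9·(8/3)·(4/3)²/4² = -4/5 kN·m
Superposition: M = Σ M_i = -208/125 kN·m ≈ -1.664000 kN·m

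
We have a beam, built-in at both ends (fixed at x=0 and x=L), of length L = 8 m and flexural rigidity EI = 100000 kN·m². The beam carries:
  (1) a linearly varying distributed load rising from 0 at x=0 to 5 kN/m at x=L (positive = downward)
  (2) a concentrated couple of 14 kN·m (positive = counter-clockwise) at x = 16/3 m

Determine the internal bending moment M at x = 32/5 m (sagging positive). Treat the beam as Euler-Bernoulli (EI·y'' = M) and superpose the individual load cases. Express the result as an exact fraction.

Load 1 — triangular load w₀=5 kN/m (0→w₀ over full span):
  M_1 = 3w₀Lx/20 - w₀L²/30 - w₀x³/(6L) = 3·5·8·(32/5)/20 - 5·8²/30 - 5·(32/5)³/(6·8) = 32/75 kN·m
Load 2 — applied couple M₀=14 kN·m at a=16/3 m (b=L-a=8/3):
  M_2 = R_Ax - M_A - M₀  [x>a] with R_A=7/3, M_A=14/3 = (7/3)·(32/5) - (14/3) - 14 = -56/15 kN·m
Superposition: M = Σ M_i = -248/75 kN·m ≈ -3.306667 kN·m

M(32/5) = -248/75 kN·m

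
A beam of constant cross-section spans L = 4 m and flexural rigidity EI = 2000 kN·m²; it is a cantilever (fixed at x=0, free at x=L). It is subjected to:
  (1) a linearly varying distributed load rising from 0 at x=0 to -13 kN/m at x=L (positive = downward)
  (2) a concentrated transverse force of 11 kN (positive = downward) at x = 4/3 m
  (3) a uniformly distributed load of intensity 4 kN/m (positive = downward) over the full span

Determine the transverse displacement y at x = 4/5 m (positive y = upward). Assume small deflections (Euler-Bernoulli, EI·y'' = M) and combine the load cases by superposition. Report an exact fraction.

Load 1 — triangular load w₀=-13 kN/m (0→w₀ over full span):
  y_1 = (w₀Lx³/12-w₀L²x²/6-w₀x⁵/(120L))/EI = ((-13)·4·(4/5)³/12-(-13)·4²·(4/5)²/6-(-13)·(4/5)⁵/(120·4))/2000 = 58526/5859375 m
Load 2 — point force P=11 kN at a=4/3 m (b=L-a=8/3):
  y_2 = -Px²(3a-x)/(6EI)  [x≤a] = -11·(4/5)²·(3·(4/3)-(4/5))/(6·2000) = -88/46875 m
Load 3 — uniform load w=4 kN/m over full span:
  y_3 = -wx²(x²-4Lx+6L²)/(24EI) = -4·(4/5)²·((4/5)²-4·4·(4/5)+6·4²)/(24·2000) = -1048/234375 m
Superposition: y = Σ y_i = 21326/5859375 m ≈ 0.003640 m

y(4/5) = 21326/5859375 m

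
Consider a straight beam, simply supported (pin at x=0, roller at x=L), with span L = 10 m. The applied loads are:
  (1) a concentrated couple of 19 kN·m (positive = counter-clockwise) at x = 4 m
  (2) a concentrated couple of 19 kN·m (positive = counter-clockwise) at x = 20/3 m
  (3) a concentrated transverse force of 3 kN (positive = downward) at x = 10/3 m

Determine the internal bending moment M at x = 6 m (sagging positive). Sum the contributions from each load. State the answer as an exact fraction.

M(6) = 39/5 kN·m

Load 1 — applied couple M₀=19 kN·m at a=4 m (b=L-a=6):
  M_1 = M₀x/L - M₀  [x>a] = 19·6/10 - 19 = -38/5 kN·m
Load 2 — applied couple M₀=19 kN·m at a=20/3 m (b=L-a=10/3):
  M_2 = M₀x/L  [x≤a] = 19·6/10 = 57/5 kN·m
Load 3 — point force P=3 kN at a=10/3 m (b=L-a=20/3):
  M_3 = Pa(L-x)/L  [x>a] = 3·(10/3)·(10-6)/10 = 4 kN·m
Superposition: M = Σ M_i = 39/5 kN·m ≈ 7.800000 kN·m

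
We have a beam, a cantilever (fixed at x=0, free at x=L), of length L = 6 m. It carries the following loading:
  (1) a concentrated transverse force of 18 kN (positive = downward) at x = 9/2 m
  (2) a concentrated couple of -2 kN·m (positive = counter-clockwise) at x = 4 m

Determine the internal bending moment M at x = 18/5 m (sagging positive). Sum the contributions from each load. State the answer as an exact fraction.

Load 1 — point force P=18 kN at a=9/2 m (b=L-a=3/2):
  M_1 = -P(a-x)  [x≤a] = -18·((9/2)-(18/5)) = -81/5 kN·m
Load 2 — applied couple M₀=-2 kN·m at a=4 m (b=L-a=2):
  M_2 = M₀  [x≤a] = (-2) = -2 kN·m
Superposition: M = Σ M_i = -91/5 kN·m ≈ -18.200000 kN·m

M(18/5) = -91/5 kN·m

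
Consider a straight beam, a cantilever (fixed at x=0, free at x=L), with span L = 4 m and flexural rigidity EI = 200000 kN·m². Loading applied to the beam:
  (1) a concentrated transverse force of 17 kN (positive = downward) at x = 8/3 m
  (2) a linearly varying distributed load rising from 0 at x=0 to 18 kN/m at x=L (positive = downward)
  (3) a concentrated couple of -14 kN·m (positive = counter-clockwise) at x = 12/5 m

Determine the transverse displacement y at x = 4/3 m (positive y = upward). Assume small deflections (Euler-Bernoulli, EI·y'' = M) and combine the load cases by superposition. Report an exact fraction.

Load 1 — point force P=17 kN at a=8/3 m (b=L-a=4/3):
  y_1 = -Px²(3a-x)/(6EI)  [x≤a] = -17·(4/3)²·(3·(8/3)-(4/3))/(6·200000) = -17/101250 m
Load 2 — triangular load w₀=18 kN/m (0→w₀ over full span):
  y_2 = (w₀Lx³/12-w₀L²x²/6-w₀x⁵/(120L))/EI = (18·4·(4/3)³/12-18·4²·(4/3)²/6-18·(4/3)⁵/(120·4))/200000 = -451/1265625 m
Load 3 — applied couple M₀=-14 kN·m at a=12/5 m (b=L-a=8/5):
  y_3 = M₀x²/(2EI)  [x≤a] = (-14)·(4/3)²/(2·200000) = -7/112500 m
Superposition: y = Σ y_i = -2969/5062500 m ≈ -0.000586 m

y(4/3) = -2969/5062500 m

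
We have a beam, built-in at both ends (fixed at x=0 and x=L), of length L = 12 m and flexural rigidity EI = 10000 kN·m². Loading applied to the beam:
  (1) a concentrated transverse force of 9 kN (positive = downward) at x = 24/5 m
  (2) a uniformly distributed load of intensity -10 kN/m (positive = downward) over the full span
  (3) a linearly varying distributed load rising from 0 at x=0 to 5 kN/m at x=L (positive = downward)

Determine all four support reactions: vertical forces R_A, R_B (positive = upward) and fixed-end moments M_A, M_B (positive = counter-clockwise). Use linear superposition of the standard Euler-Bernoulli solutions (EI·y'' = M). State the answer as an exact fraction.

Load 1 — point force P=9 kN at a=24/5 m (b=L-a=36/5):
  R_A = Pb²(3a+b)/L³ = 9·(36/5)²·(3·(24/5)+(36/5))/12³ = 729/125 kN
  M_A = Pab²/L² = 9·(24/5)·(36/5)²/12² = 1944/125 kN·m
  R_B = Pa²(a+3b)/L³ = 9·(24/5)²·((24/5)+3·(36/5))/12³ = 396/125 kN
  M_B = -Pa²b/L² = -9·(24/5)²·(36/5)/12² = -1296/125 kN·m
Load 2 — uniform load w=-10 kN/m over full span:
  R_A = wL/2 = (-10)·12/2 = -60 kN
  M_A = wL²/12 = (-10)·12²/12 = -120 kN·m
  R_B = wL/2 = (-10)·12/2 = -60 kN
  M_B = -wL²/12 = -(-10)·12²/12 = 120 kN·m
Load 3 — triangular load w₀=5 kN/m (0→w₀ over full span):
  R_A = 3w₀L/20 = 3·5·12/20 = 9 kN
  M_A = w₀L²/30 = 5·12²/30 = 24 kN·m
  R_B = 7w₀L/20 = 7·5·12/20 = 21 kN
  M_B = -w₀L²/20 = -5·12²/20 = -36 kN·m
Superposition: R_A = -5646/125 kN, M_A = -10056/125 kN·m, R_B = -4479/125 kN, M_B = 9204/125 kN·m

R_A = -5646/125 kN, M_A = -10056/125 kN·m, R_B = -4479/125 kN, M_B = 9204/125 kN·m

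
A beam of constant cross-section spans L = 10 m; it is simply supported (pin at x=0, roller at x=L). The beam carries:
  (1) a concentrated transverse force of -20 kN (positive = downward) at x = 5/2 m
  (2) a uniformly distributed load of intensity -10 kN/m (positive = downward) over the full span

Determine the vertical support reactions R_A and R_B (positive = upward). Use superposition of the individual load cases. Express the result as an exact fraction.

Load 1 — point force P=-20 kN at a=5/2 m (b=L-a=15/2):
  R_A = Pb/L = (-20)·(15/2)/10 = -15 kN
  R_B = Pa/L = (-20)·(5/2)/10 = -5 kN
Load 2 — uniform load w=-10 kN/m over full span:
  R_A = wL/2 = (-10)·10/2 = -50 kN
  R_B = wL/2 = (-10)·10/2 = -50 kN
Superposition: R_A = -65 kN, R_B = -55 kN

R_A = -65 kN, R_B = -55 kN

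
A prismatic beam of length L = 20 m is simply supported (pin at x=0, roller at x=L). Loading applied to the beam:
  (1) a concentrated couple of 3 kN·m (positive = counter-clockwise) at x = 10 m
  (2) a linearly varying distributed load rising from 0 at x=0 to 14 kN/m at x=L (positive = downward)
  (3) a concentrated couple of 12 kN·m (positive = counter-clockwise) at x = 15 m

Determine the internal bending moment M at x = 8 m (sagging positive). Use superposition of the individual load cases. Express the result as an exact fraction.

M(8) = 1598/5 kN·m

Load 1 — applied couple M₀=3 kN·m at a=10 m (b=L-a=10):
  M_1 = M₀x/L  [x≤a] = 3·8/20 = 6/5 kN·m
Load 2 — triangular load w₀=14 kN/m (0→w₀ over full span):
  M_2 = w₀Lx/6 - w₀x³/(6L) = 14·20·8/6 - 14·8³/(6·20) = 1568/5 kN·m
Load 3 — applied couple M₀=12 kN·m at a=15 m (b=L-a=5):
  M_3 = M₀x/L  [x≤a] = 12·8/20 = 24/5 kN·m
Superposition: M = Σ M_i = 1598/5 kN·m ≈ 319.600000 kN·m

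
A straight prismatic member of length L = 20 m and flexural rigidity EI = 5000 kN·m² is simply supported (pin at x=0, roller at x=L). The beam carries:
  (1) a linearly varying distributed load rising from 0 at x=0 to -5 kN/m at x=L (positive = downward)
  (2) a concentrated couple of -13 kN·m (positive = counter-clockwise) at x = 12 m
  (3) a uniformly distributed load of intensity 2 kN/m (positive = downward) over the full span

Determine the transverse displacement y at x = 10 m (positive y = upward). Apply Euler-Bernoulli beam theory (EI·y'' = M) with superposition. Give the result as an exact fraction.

Load 1 — triangular load w₀=-5 kN/m (0→w₀ over full span):
  y_1 = -w₀x(7L⁴-10L²x²+3x⁴)/(360LEI) = -(-5)·10·(7·20⁴-10·20²·10²+3·10⁴)/(360·20·5000) = 25/24 m
Load 2 — applied couple M₀=-13 kN·m at a=12 m (b=L-a=8):
  y_2 = (M₀x³/(6L)+C₁x)/EI  [x≤a] with C₁=M₀(3b²-L²)/(6L)=338/15 = ((-13)·10³/(6·20)+(338/15)·10)/5000 = 117/5000 m
Load 3 — uniform load w=2 kN/m over full span:
  y_3 = -wx(L³-2Lx²+x³)/(24EI) = -2·10·(20³-2·20·10²+10³)/(24·5000) = -5/6 m
Superposition: y = Σ y_i = 869/3750 m ≈ 0.231733 m

y(10) = 869/3750 m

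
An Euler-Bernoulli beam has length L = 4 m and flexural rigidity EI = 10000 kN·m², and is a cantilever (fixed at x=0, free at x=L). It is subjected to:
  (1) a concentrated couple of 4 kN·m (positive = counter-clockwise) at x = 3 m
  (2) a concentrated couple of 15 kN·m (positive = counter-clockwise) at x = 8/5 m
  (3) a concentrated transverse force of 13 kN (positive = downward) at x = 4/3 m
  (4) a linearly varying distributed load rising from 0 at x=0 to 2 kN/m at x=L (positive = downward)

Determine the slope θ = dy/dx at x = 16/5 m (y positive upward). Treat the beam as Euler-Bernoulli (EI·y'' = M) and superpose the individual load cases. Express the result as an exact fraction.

Load 1 — applied couple M₀=4 kN·m at a=3 m (b=L-a=1):
  θ_1 = M₀a/EI  [x>a] = 4·3/10000 = 3/2500 rad
Load 2 — applied couple M₀=15 kN·m at a=8/5 m (b=L-a=12/5):
  θ_2 = M₀a/EI  [x>a] = 15·(8/5)/10000 = 3/1250 rad
Load 3 — point force P=13 kN at a=4/3 m (b=L-a=8/3):
  θ_3 = -Pa²/(2EI)  [x>a] = -13·(4/3)²/(2·10000) = -13/11250 rad
Load 4 — triangular load w₀=2 kN/m (0→w₀ over full span):
  θ_4 = (w₀Lx²/4-w₀L²x/3-w₀x⁴/(24L))/EI = (2·4·(16/5)²/4-2·4²·(16/5)/3-2·(16/5)⁴/(24·4))/10000 = -1856/1171875 rad
Superposition: θ = Σ θ_i = 12103/14062500 rad ≈ 0.000861 rad

θ(16/5) = 12103/14062500 rad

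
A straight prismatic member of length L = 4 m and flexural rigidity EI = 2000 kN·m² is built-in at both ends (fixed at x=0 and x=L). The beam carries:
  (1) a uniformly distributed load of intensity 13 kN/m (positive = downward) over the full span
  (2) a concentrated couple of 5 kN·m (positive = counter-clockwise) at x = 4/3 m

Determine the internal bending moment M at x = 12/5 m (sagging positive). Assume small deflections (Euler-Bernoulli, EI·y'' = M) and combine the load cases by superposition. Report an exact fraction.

Load 1 — uniform load w=13 kN/m over full span:
  M_1 = wLx/2 - wL²/12 - wx²/2 = 13·4·(12/5)/2 - 13·4²/12 - 13·(12/5)²/2 = 572/75 kN·m
Load 2 — applied couple M₀=5 kN·m at a=4/3 m (b=L-a=8/3):
  M_2 = R_Ax - M_A - M₀  [x>a] with R_A=5/3, M_A=0 = (5/3)·(12/5) - 0 - 5 = -1 kN·m
Superposition: M = Σ M_i = 497/75 kN·m ≈ 6.626667 kN·m

M(12/5) = 497/75 kN·m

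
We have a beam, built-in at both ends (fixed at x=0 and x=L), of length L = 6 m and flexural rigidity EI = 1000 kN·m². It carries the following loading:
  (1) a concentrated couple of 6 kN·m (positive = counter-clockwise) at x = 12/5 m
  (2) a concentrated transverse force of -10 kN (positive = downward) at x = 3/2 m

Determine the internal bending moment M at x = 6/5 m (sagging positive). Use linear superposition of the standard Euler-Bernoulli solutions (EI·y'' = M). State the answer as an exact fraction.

M(6/5) = -1359/2000 kN·m

Load 1 — applied couple M₀=6 kN·m at a=12/5 m (b=L-a=18/5):
  M_1 = R_Ax - M_A  [x≤a] with R_A=36/25, M_A=18/25 = (36/25)·(6/5) - (18/25) = 126/125 kN·m
Load 2 — point force P=-10 kN at a=3/2 m (b=L-a=9/2):
  M_2 = Pb²(3a+b)x/L³ - Pab²/L²  [x≤a] = (-10)·(9/2)²·(3·(3/2)+(9/2))·(6/5)/6³ - (-10)·(3/2)·(9/2)²/6² = -27/16 kN·m
Superposition: M = Σ M_i = -1359/2000 kN·m ≈ -0.679500 kN·m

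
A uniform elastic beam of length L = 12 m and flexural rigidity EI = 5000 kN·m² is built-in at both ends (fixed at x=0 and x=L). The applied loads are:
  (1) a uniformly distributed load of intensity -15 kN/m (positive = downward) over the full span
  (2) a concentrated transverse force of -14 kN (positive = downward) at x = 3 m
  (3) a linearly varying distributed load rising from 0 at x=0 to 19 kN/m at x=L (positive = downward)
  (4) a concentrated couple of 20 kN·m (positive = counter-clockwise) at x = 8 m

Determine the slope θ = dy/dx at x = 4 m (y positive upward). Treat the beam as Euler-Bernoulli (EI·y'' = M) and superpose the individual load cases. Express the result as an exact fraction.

Load 1 — uniform load w=-15 kN/m over full span:
  θ_1 = -wx(L-x)(L-2x)/(12EI) = -(-15)·4·(12-4)·(12-2·4)/(12·5000) = 4/125 rad
Load 2 — point force P=-14 kN at a=3 m (b=L-a=9):
  θ_2 = Pa²(L-x)(2bL-(3b+a)(L-x))/(2L³EI)  [x>a] = (-14)·3²·(12-4)·(2·9·12-(3·9+3)·(12-4))/(2·12³·5000) = 7/5000 rad
Load 3 — triangular load w₀=19 kN/m (0→w₀ over full span):
  θ_3 = -w₀(2x(L-x)(L-2x)(x+2L)+x²(L-x)²)/(120LEI) = -19·(2·4·(12-4)·(12-2·4)·(4+2·12)+4²·(12-4)²)/(120·12·5000) = -608/28125 rad
Load 4 — applied couple M₀=20 kN·m at a=8 m (b=L-a=4):
  θ_4 = (R_Ax²/2 - M_Ax)/EI  [x≤a] with R_A=20/9, M_A=20/3 = ((20/9)·4²/2 - (20/3)·4)/5000 = -2/1125 rad
Superposition: θ = Σ θ_i = 2251/225000 rad ≈ 0.010004 rad

θ(4) = 2251/225000 rad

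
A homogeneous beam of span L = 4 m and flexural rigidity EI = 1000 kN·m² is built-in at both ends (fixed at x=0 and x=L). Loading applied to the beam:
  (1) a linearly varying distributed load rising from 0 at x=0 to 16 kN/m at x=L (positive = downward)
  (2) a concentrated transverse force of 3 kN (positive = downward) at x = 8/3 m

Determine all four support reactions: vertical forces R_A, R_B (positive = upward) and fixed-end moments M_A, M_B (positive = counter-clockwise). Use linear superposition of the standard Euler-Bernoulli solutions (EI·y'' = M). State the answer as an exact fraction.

R_A = 467/45 kN, M_A = 424/45 kN·m, R_B = 1108/45 kN, M_B = -656/45 kN·m

Load 1 — triangular load w₀=16 kN/m (0→w₀ over full span):
  R_A = 3w₀L/20 = 3·16·4/20 = 48/5 kN
  M_A = w₀L²/30 = 16·4²/30 = 128/15 kN·m
  R_B = 7w₀L/20 = 7·16·4/20 = 112/5 kN
  M_B = -w₀L²/20 = -16·4²/20 = -64/5 kN·m
Load 2 — point force P=3 kN at a=8/3 m (b=L-a=4/3):
  R_A = Pb²(3a+b)/L³ = 3·(4/3)²·(3·(8/3)+(4/3))/4³ = 7/9 kN
  M_A = Pab²/L² = 3·(8/3)·(4/3)²/4² = 8/9 kN·m
  R_B = Pa²(a+3b)/L³ = 3·(8/3)²·((8/3)+3·(4/3))/4³ = 20/9 kN
  M_B = -Pa²b/L² = -3·(8/3)²·(4/3)/4² = -16/9 kN·m
Superposition: R_A = 467/45 kN, M_A = 424/45 kN·m, R_B = 1108/45 kN, M_B = -656/45 kN·m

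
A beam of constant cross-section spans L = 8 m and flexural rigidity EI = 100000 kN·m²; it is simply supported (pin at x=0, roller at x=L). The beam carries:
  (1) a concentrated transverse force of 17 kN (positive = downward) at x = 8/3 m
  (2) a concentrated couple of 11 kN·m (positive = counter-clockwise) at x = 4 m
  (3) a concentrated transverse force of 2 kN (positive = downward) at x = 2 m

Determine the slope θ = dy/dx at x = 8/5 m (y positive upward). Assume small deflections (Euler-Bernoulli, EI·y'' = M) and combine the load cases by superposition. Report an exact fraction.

θ(8/5) = -30193/50625000 rad

Load 1 — point force P=17 kN at a=8/3 m (b=L-a=16/3):
  θ_1 = -Pb(L²-b²-3x²)/(6LEI)  [x≤a] = -17·(16/3)·(8²-(16/3)²-3·(8/5)²)/(6·8·100000) = -3332/6328125 rad
Load 2 — applied couple M₀=11 kN·m at a=4 m (b=L-a=4):
  θ_2 = (M₀x²/(2L)+C₁)/EI  [x≤a] with C₁=M₀(3b²-L²)/(6L)=-11/3 = (11·(8/5)²/(2·8)+(-11/3))/100000 = -143/7500000 rad
Load 3 — point force P=2 kN at a=2 m (b=L-a=6):
  θ_3 = -Pb(L²-b²-3x²)/(6LEI)  [x≤a] = -2·6·(8²-6²-3·(8/5)²)/(6·8·100000) = -127/2500000 rad
Superposition: θ = Σ θ_i = -30193/50625000 rad ≈ -0.000596 rad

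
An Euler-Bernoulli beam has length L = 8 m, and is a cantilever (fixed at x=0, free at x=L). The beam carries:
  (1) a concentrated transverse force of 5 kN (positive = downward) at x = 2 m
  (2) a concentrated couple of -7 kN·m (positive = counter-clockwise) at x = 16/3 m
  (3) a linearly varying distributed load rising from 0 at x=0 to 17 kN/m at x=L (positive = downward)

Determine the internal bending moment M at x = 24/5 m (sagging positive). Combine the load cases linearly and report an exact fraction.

M(24/5) = -30913/375 kN·m

Load 1 — point force P=5 kN at a=2 m (b=L-a=6):
  M_1 = 0  [x>a] = 0 kN·m
Load 2 — applied couple M₀=-7 kN·m at a=16/3 m (b=L-a=8/3):
  M_2 = M₀  [x≤a] = (-7) = -7 kN·m
Load 3 — triangular load w₀=17 kN/m (0→w₀ over full span):
  M_3 = w₀Lx/2 - w₀L²/3 - w₀x³/(6L) = 17·8·(24/5)/2 - 17·8²/3 - 17·(24/5)³/(6·8) = -28288/375 kN·m
Superposition: M = Σ M_i = -30913/375 kN·m ≈ -82.434667 kN·m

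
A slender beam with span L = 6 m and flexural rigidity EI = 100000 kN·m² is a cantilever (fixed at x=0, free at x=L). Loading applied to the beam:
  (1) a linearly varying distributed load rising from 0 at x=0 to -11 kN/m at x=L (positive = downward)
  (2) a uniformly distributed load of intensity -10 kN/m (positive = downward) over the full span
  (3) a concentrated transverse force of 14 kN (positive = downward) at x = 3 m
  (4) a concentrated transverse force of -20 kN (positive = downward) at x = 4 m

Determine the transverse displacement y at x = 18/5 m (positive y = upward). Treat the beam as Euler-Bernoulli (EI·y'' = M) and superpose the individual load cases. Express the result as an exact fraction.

y(18/5) = 24638967/1562500000 m

Load 1 — triangular load w₀=-11 kN/m (0→w₀ over full span):
  y_1 = (w₀Lx³/12-w₀L²x²/6-w₀x⁵/(120L))/EI = ((-11)·6·(18/5)³/12-(-11)·6²·(18/5)²/6-(-11)·(18/5)⁵/(120·6))/100000 = 4749921/781250000 m
Load 2 — uniform load w=-10 kN/m over full span:
  y_2 = -wx²(x²-4Lx+6L²)/(24EI) = -(-10)·(18/5)²·((18/5)²-4·6·(18/5)+6·6²)/(24·100000) = 24057/3125000 m
Load 3 — point force P=14 kN at a=3 m (b=L-a=3):
  y_3 = -Pa²(3x-a)/(6EI)  [x>a] = -14·3²·(3·(18/5)-3)/(6·100000) = -819/500000 m
Load 4 — point force P=-20 kN at a=4 m (b=L-a=2):
  y_4 = -Px²(3a-x)/(6EI)  [x≤a] = -(-20)·(18/5)²·(3·4-(18/5))/(6·100000) = 567/156250 m
Superposition: y = Σ y_i = 24638967/1562500000 m ≈ 0.015769 m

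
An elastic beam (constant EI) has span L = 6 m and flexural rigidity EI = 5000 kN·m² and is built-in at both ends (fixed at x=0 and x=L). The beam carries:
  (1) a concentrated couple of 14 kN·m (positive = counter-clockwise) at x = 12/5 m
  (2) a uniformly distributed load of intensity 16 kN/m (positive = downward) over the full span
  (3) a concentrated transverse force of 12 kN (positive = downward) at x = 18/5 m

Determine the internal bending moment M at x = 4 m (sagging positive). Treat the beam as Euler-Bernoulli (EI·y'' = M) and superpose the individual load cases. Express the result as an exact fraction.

M(4) = 2368/125 kN·m

Load 1 — applied couple M₀=14 kN·m at a=12/5 m (b=L-a=18/5):
  M_1 = R_Ax - M_A - M₀  [x>a] with R_A=84/25, M_A=42/25 = (84/25)·4 - (42/25) - 14 = -56/25 kN·m
Load 2 — uniform load w=16 kN/m over full span:
  M_2 = wLx/2 - wL²/12 - wx²/2 = 16·6·4/2 - 16·6²/12 - 16·4²/2 = 16 kN·m
Load 3 — point force P=12 kN at a=18/5 m (b=L-a=12/5):
  M_3 = Pa²(a+3b)(L-x)/L³ - Pa²b/L²  [x>a] = 12·(18/5)²·((18/5)+3·(12/5))·(6-4)/6³ - 12·(18/5)²·(12/5)/6² = 648/125 kN·m
Superposition: M = Σ M_i = 2368/125 kN·m ≈ 18.944000 kN·m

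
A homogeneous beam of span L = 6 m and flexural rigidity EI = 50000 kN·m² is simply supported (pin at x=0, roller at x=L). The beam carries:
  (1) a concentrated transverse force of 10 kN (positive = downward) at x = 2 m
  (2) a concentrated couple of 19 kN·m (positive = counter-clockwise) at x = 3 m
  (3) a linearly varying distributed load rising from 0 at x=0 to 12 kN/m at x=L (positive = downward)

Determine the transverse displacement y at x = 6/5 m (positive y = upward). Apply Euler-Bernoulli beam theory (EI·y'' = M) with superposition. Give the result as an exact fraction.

y(6/5) = -8118763/4687500000 m

Load 1 — point force P=10 kN at a=2 m (b=L-a=4):
  y_1 = -Pbx(L²-b²-x²)/(6LEI)  [x≤a] = -10·4·(6/5)·(6²-4²-(6/5)²)/(6·6·50000) = -116/234375 m
Load 2 — applied couple M₀=19 kN·m at a=3 m (b=L-a=3):
  y_2 = (M₀x³/(6L)+C₁x)/EI  [x≤a] with C₁=M₀(3b²-L²)/(6L)=-19/4 = (19·(6/5)³/(6·6)+(-19/4)·(6/5))/50000 = -1197/12500000 m
Load 3 — triangular load w₀=12 kN/m (0→w₀ over full span):
  y_3 = -w₀x(7L⁴-10L²x²+3x⁴)/(360LEI) = -12·(6/5)·(7·6⁴-10·6²·(6/5)²+3·(6/5)⁴)/(360·6·50000) = -55728/48828125 m
Superposition: y = Σ y_i = -8118763/4687500000 m ≈ -0.001732 m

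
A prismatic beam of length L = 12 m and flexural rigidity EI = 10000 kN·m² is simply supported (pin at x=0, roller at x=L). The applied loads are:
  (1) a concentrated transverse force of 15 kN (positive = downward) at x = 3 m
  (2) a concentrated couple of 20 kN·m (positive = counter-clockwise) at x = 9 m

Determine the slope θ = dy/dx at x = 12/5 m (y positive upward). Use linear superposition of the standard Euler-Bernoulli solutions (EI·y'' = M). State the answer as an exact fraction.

θ(12/5) = -4537/400000 rad

Load 1 — point force P=15 kN at a=3 m (b=L-a=9):
  θ_1 = -Pb(L²-b²-3x²)/(6LEI)  [x≤a] = -15·9·(12²-9²-3·(12/5)²)/(6·12·10000) = -3429/400000 rad
Load 2 — applied couple M₀=20 kN·m at a=9 m (b=L-a=3):
  θ_2 = (M₀x²/(2L)+C₁)/EI  [x≤a] with C₁=M₀(3b²-L²)/(6L)=-65/2 = (20·(12/5)²/(2·12)+(-65/2))/10000 = -277/100000 rad
Superposition: θ = Σ θ_i = -4537/400000 rad ≈ -0.011343 rad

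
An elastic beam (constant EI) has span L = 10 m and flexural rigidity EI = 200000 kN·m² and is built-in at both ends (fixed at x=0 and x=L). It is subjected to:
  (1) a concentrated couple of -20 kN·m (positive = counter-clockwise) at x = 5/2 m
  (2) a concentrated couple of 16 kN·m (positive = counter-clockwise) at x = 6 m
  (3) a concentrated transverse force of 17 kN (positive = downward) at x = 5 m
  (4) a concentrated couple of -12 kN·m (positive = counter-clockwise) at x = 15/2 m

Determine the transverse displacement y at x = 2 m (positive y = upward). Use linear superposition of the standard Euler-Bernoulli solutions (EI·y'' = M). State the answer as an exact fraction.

y(2) = -32351/150000000 m

Load 1 — applied couple M₀=-20 kN·m at a=5/2 m (b=L-a=15/2):
  y_1 = (R_Ax³/6 - M_Ax²/2)/EI  [x≤a] with R_A=-9/4, M_A=15/4 = ((-9/4)·2³/6 - (15/4)·2²/2)/200000 = -21/400000 m
Load 2 — applied couple M₀=16 kN·m at a=6 m (b=L-a=4):
  y_2 = (R_Ax³/6 - M_Ax²/2)/EI  [x≤a] with R_A=288/125, M_A=128/25 = ((288/125)·2³/6 - (128/25)·2²/2)/200000 = -14/390625 m
Load 3 — point force P=17 kN at a=5 m (b=L-a=5):
  y_3 = -Pb²x²(3aL-(3a+b)x)/(6L³EI)  [x≤a] = -17·5²·2²·(3·5·10-(3·5+5)·2)/(6·10³·200000) = -187/1200000 m
Load 4 — applied couple M₀=-12 kN·m at a=15/2 m (b=L-a=5/2):
  y_4 = (R_Ax³/6 - M_Ax²/2)/EI  [x≤a] with R_A=-27/20, M_A=-15/4 = ((-27/20)·2³/6 - (-15/4)·2²/2)/200000 = 57/2000000 m
Superposition: y = Σ y_i = -32351/150000000 m ≈ -0.000216 m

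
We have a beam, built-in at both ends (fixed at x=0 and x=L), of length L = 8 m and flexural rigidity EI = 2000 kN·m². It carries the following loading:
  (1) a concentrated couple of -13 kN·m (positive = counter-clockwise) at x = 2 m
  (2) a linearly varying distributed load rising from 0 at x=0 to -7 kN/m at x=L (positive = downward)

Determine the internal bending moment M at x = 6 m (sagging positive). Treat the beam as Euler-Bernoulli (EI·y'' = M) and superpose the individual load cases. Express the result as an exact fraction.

Load 1 — applied couple M₀=-13 kN·m at a=2 m (b=L-a=6):
  M_1 = R_Ax - M_A - M₀  [x>a] with R_A=-117/64, M_A=39/16 = (-117/64)·6 - (39/16) - (-13) = -13/32 kN·m
Load 2 — triangular load w₀=-7 kN/m (0→w₀ over full span):
  M_2 = 3w₀Lx/20 - w₀L²/30 - w₀x³/(6L) = 3·(-7)·8·6/20 - (-7)·8²/30 - (-7)·6³/(6·8) = -119/30 kN·m
Superposition: M = Σ M_i = -2099/480 kN·m ≈ -4.372917 kN·m

M(6) = -2099/480 kN·m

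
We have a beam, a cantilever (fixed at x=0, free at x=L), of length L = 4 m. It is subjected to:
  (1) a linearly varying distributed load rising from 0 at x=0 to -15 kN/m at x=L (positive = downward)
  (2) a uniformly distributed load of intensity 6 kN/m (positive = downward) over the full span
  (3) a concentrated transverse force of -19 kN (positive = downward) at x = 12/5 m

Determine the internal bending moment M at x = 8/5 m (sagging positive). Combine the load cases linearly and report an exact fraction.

M(8/5) = 812/25 kN·m

Load 1 — triangular load w₀=-15 kN/m (0→w₀ over full span):
  M_1 = w₀Lx/2 - w₀L²/3 - w₀x³/(6L) = (-15)·4·(8/5)/2 - (-15)·4²/3 - (-15)·(8/5)³/(6·4) = 864/25 kN·m
Load 2 — uniform load w=6 kN/m over full span:
  M_2 = -w(L-x)²/2 = -6·(4-(8/5))²/2 = -432/25 kN·m
Load 3 — point force P=-19 kN at a=12/5 m (b=L-a=8/5):
  M_3 = -P(a-x)  [x≤a] = -(-19)·((12/5)-(8/5)) = 76/5 kN·m
Superposition: M = Σ M_i = 812/25 kN·m ≈ 32.480000 kN·m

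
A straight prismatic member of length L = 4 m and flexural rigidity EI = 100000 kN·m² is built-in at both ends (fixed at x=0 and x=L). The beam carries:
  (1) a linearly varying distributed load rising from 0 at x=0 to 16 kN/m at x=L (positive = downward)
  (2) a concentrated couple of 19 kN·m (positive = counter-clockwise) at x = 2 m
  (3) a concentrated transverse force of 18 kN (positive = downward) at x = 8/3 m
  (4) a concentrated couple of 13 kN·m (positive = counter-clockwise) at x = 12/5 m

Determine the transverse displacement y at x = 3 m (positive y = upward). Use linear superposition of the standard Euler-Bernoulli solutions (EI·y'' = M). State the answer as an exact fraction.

Load 1 — triangular load w₀=16 kN/m (0→w₀ over full span):
  y_1 = -w₀x²(L-x)²(x+2L)/(120LEI) = -16·3²·(4-3)²·(3+2·4)/(120·4·100000) = -33/1000000 m
Load 2 — applied couple M₀=19 kN·m at a=2 m (b=L-a=2):
  y_2 = (R_Ax³/6 - M_Ax²/2 - M₀(x-a)²/2)/EI  [x>a] with R_A=57/8, M_A=19/4 = ((57/8)·3³/6 - (19/4)·3²/2 - 19·(3-2)²/2)/100000 = 19/1600000 m
Load 3 — point force P=18 kN at a=8/3 m (b=L-a=4/3):
  y_3 = -Pa²(L-x)²(3bL-(3b+a)(L-x))/(6L³EI)  [x>a] = -18·(8/3)²·(4-3)²·(3·(4/3)·4-(3·(4/3)+(8/3))·(4-3))/(6·4³·100000) = -7/225000 m
Load 4 — applied couple M₀=13 kN·m at a=12/5 m (b=L-a=8/5):
  y_4 = (R_Ax³/6 - M_Ax²/2 - M₀(x-a)²/2)/EI  [x>a] with R_A=117/25, M_A=104/25 = ((117/25)·3³/6 - (104/25)·3²/2 - 13·(3-(12/5))²/2)/100000 = 0 m
Superposition: y = Σ y_i = -3761/72000000 m ≈ -0.000052 m

y(3) = -3761/72000000 m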